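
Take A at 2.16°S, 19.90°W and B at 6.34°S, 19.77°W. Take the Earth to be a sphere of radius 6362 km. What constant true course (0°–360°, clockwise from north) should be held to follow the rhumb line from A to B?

178.2°

Δψ = ln[tan(π/4+φ₂/2)/tan(π/4+φ₁/2)] = -0.0732
Δλ = +0.0023 rad (taken the short way round)
course = atan2(Δλ, Δψ) = 178.22°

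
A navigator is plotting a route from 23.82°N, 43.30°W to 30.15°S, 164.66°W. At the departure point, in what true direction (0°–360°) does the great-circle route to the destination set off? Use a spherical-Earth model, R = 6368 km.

249.4°

θ = atan2( sin Δλ·cos φ₂ ,  cos φ₁ sin φ₂ − sin φ₁ cos φ₂ cos Δλ )
  = atan2(-0.7384, -0.2777) = 249.39°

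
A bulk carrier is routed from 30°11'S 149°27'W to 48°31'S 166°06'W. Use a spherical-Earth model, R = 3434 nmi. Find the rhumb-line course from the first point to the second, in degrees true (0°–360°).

214.8°

Δψ = ln[tan(π/4+φ₂/2)/tan(π/4+φ₁/2)] = -0.4180
Δλ = -0.2906 rad (taken the short way round)
course = atan2(Δλ, Δψ) = 214.81°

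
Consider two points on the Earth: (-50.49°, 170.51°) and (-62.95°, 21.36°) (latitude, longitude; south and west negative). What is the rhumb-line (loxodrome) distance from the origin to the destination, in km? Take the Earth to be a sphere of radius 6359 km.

9087 km

Δψ = ln[tan(π/4+φ₂/2)/tan(π/4+φ₁/2)] = -0.4008;  Δφ = -0.2175 rad,  Δλ = -2.6032 rad
q = Δφ/Δψ = 0.5426
d = R·√(Δφ² + q²Δλ²) = 6359·1.42904 = 9087 km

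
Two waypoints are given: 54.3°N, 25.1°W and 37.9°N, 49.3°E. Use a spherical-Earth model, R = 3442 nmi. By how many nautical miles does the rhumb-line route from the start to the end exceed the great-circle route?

127 nmi

Great circle: cos σ = sin φ₁ sin φ₂ + cos φ₁ cos φ₂ cos Δλ,  σ = 0.8986 rad → d_gc = 3093.1 nmi
Rhumb line: Δψ = -0.4173, q = Δφ/Δψ = 0.6858, d_rh = R√(Δφ²+q²Δλ²) = 3219.8 nmi
Excess = 3219.8 − 3093.1 = 126.7 ≈ 127 nmi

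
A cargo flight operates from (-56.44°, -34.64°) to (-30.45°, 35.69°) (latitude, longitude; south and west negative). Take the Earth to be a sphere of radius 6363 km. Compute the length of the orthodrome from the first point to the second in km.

Haversine: a = sin²(Δφ/2)+cos φ₁ cos φ₂ sin²(Δλ/2) = 0.20864;  σ = 2·atan2(√a,√(1−a))
σ = 54.358° → d = Rσ = 6363·0.94872 = 6037 km

6037 km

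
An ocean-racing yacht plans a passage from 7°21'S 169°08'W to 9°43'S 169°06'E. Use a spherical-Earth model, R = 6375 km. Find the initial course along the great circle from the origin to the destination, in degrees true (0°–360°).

262.2°

θ = atan2( sin Δλ·cos φ₂ ,  cos φ₁ sin φ₂ − sin φ₁ cos φ₂ cos Δλ )
  = atan2(-0.3655, -0.0503) = 262.17°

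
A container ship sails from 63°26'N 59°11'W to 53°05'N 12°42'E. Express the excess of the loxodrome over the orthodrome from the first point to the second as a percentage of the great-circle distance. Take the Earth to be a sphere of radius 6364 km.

Great circle: σ = 0.6458 rad → d_gc = Rσ = 4109.8 km
Rhumb: Δφ = -0.1806, Δλ = +1.2546, Δψ = -0.3463, q = Δφ/Δψ = 0.5216 → d_rh = R√(Δφ²+q²Δλ²) = 4320.4 km
Excess = (4320.4 − 4109.8) / 4109.8 = 210.6 / 4109.8 = 5.12% ≈ 5.1%

5.1%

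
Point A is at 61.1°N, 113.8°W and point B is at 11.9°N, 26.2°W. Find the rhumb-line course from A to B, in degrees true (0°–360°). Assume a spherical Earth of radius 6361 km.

126.9°

Meridional parts: M(φ₁)=+1.3560, M(φ₂)=+0.2092 → ΔM = -1.1468;  Δλ = +1.5289 rad
tan C = Δλ / ΔM = -1.3332 → C = 126.87°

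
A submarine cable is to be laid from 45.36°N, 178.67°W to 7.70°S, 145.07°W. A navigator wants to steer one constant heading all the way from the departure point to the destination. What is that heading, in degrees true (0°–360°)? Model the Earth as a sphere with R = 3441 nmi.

150.2°

Δψ = ln[tan(π/4+φ₂/2)/tan(π/4+φ₁/2)] = -1.0251
Δλ = +0.5864 rad (taken the short way round)
course = atan2(Δλ, Δψ) = 150.23°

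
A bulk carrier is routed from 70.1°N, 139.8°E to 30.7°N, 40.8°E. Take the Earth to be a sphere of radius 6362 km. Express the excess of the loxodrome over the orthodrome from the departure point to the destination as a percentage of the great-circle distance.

Great circle: σ = 1.1216 rad → d_gc = Rσ = 7135.4 km
Rhumb: Δφ = -0.6877, Δλ = -1.7279, Δψ = -1.1771, q = Δφ/Δψ = 0.5842 → d_rh = R√(Δφ²+q²Δλ²) = 7770.7 km
Excess = (7770.7 − 7135.4) / 7135.4 = 635.3 / 7135.4 = 8.90% ≈ 8.9%

8.9%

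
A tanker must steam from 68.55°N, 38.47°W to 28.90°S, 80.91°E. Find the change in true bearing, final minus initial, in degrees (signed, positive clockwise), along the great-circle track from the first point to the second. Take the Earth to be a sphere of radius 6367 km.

At departure: θ₁ = atan2(sin Δλ cos φ₂, cos φ₁ sin φ₂ − sin φ₁ cos φ₂ cos Δλ) = 73.70°
At arrival: θ₂ = atan2(sin Δλ cos φ₁, −cos φ₂ sin φ₁ + sin φ₂ cos φ₁ cos Δλ) = 156.36°
Δθ = θ₂ − θ₁ = +82.7°

+82.7°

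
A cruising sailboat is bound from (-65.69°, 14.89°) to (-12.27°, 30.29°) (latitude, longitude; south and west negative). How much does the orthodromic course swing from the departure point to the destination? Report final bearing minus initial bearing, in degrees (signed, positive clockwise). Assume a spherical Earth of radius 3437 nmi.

At departure: θ₁ = atan2(sin Δλ cos φ₂, cos φ₁ sin φ₂ − sin φ₁ cos φ₂ cos Δλ) = 18.60°
At arrival: θ₂ = atan2(sin Δλ cos φ₁, −cos φ₂ sin φ₁ + sin φ₂ cos φ₁ cos Δλ) = 7.72°
Δθ = θ₂ − θ₁ = -10.9°

-10.9°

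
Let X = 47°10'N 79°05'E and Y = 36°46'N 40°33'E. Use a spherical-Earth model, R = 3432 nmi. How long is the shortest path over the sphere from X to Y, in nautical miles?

1804 nmi

Haversine: a = sin²(Δφ/2)+cos φ₁ cos φ₂ sin²(Δλ/2) = 0.06751;  σ = 2·atan2(√a,√(1−a))
σ = 30.120° → d = Rσ = 3432·0.52569 = 1804 nmi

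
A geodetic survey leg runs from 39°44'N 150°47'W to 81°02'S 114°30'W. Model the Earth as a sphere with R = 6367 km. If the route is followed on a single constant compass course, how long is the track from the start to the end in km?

13665 km

Δψ = ln[tan(π/4+φ₂/2)/tan(π/4+φ₁/2)] = -3.3027;  Δφ = -2.1078 rad,  Δλ = +0.6333 rad
q = Δφ/Δψ = 0.6382
d = R·√(Δφ² + q²Δλ²) = 6367·2.14617 = 13665 km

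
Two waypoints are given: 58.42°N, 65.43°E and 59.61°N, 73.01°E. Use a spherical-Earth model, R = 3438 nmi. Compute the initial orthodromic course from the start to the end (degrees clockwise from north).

θ = atan2( sin Δλ·cos φ₂ ,  cos φ₁ sin φ₂ − sin φ₁ cos φ₂ cos Δλ )
  = atan2(+0.0667, +0.0245) = 69.81°

69.8°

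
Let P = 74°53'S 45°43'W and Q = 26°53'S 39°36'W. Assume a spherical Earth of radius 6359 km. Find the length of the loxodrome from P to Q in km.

Δψ = ln[tan(π/4+φ₂/2)/tan(π/4+φ₁/2)] = +1.5323;  Δφ = +0.8378 rad,  Δλ = +0.1068 rad
q = Δφ/Δψ = 0.5467
d = R·√(Δφ² + q²Δλ²) = 6359·0.83979 = 5340 km

5340 km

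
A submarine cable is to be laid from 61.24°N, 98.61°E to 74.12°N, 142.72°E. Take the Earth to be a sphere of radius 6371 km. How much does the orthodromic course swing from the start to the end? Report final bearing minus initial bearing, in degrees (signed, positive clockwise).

+41.3°

Initial bearing θ₁ = atan2(sin Δλ cos φ₂, cos φ₁ sin φ₂ − sin φ₁ cos φ₂ cos Δλ) = 33.24°
Final bearing θ₂ = (initial bearing from the destination back to the start) + 180° = 74.57°
Δθ = θ₂ − θ₁ = +41.3°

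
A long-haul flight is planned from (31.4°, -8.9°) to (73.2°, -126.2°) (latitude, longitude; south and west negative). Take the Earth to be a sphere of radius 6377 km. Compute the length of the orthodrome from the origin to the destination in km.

cos σ = sin φ₁ sin φ₂ + cos φ₁ cos φ₂ cos Δλ
      = sin(31.40°)sin(73.20°) + cos(31.40°)cos(73.20°)cos(-117.30°) = 0.3856
σ = 67.318° → d = Rσ = 6377·1.17491 = 7492 km

7492 km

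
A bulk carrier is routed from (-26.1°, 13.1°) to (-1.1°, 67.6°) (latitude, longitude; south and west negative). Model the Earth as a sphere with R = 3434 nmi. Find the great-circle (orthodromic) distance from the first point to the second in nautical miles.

cos σ = sin φ₁ sin φ₂ + cos φ₁ cos φ₂ cos Δλ
      = sin(-26.10°)sin(-1.10°) + cos(-26.10°)cos(-1.10°)cos(54.50°) = 0.5298
σ = 58.006° → d = Rσ = 3434·1.01239 = 3477 nmi

3477 nmi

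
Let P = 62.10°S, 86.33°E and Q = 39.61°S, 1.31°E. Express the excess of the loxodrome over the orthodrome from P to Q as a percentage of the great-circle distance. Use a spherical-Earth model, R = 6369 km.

Great circle: σ = 0.9338 rad → d_gc = Rσ = 5947.7 km
Rhumb: Δφ = +0.3925, Δλ = -1.4839, Δψ = +0.6387, q = Δφ/Δψ = 0.6146 → d_rh = R√(Δφ²+q²Δλ²) = 6323.7 km
Excess = (6323.7 − 5947.7) / 5947.7 = 376.0 / 5947.7 = 6.32% ≈ 6.3%

6.3%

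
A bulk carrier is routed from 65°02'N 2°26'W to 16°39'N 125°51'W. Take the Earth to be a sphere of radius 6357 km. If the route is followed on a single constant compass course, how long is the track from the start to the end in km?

Rhumb course C = atan2(Δλ, Δψ) with Δψ = ln[tan(π/4+φ₂/2)/tan(π/4+φ₁/2)] = -1.2131, Δλ = -2.1540 → C = 240.61°
d = R·|Δφ| / |cos C| = 6357·0.84445 / 0.49070 = 10940 km

10940 km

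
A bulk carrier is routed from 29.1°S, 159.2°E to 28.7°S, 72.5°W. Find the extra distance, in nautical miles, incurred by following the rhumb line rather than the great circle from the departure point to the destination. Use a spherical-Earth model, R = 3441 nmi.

501 nmi

Great circle: cos σ = sin φ₁ sin φ₂ + cos φ₁ cos φ₂ cos Δλ,  σ = 1.8147 rad → d_gc = 6244.3 nmi
Rhumb line: Δψ = +0.0080, q = Δφ/Δψ = 0.8755, d_rh = R√(Δφ²+q²Δλ²) = 6745.7 nmi
Excess = 6745.7 − 6244.3 = 501.4 ≈ 501 nmi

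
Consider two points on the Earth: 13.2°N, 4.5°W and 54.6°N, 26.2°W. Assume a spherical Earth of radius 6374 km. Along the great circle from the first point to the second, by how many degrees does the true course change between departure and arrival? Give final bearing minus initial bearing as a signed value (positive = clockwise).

Initial bearing θ₁ = atan2(sin Δλ cos φ₂, cos φ₁ sin φ₂ − sin φ₁ cos φ₂ cos Δλ) = 342.29°
Final bearing θ₂ = (initial bearing from the destination back to the start) + 180° = 329.25°
Δθ = θ₂ − θ₁ = -13.0°

-13.0°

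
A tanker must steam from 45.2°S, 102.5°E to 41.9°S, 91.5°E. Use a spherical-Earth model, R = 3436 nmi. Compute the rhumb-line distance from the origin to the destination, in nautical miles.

517 nmi

Δψ = ln[tan(π/4+φ₂/2)/tan(π/4+φ₁/2)] = +0.0795;  Δφ = +0.0576 rad,  Δλ = -0.1920 rad
q = Δφ/Δψ = 0.7245
d = R·√(Δφ² + q²Δλ²) = 3436·0.15055 = 517 nmi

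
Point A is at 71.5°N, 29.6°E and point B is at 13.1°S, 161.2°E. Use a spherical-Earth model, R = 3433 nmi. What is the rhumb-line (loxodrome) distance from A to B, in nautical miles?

7622 nmi

Δψ = ln[tan(π/4+φ₂/2)/tan(π/4+φ₁/2)] = -2.0455;  Δφ = -1.4765 rad,  Δλ = +2.2969 rad
q = Δφ/Δψ = 0.7218
d = R·√(Δφ² + q²Δλ²) = 3433·2.22015 = 7622 nmi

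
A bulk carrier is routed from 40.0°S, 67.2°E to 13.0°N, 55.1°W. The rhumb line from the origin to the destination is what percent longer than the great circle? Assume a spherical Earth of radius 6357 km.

2.3%

Great circle: σ = 2.1453 rad → d_gc = Rσ = 13637.9 km
Rhumb: Δφ = +0.9250, Δλ = -2.1345, Δψ = +0.9918, q = Δφ/Δψ = 0.9327 → d_rh = R√(Δφ²+q²Δλ²) = 13955.4 km
Excess = (13955.4 − 13637.9) / 13637.9 = 317.5 / 13637.9 = 2.33% ≈ 2.3%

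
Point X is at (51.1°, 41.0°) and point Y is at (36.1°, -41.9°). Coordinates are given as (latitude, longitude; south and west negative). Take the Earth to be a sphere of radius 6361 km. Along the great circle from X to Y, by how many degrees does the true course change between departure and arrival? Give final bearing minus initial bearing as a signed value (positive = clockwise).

-63.1°

At departure: θ₁ = atan2(sin Δλ cos φ₂, cos φ₁ sin φ₂ − sin φ₁ cos φ₂ cos Δλ) = 290.03°
At arrival: θ₂ = atan2(sin Δλ cos φ₁, −cos φ₂ sin φ₁ + sin φ₂ cos φ₁ cos Δλ) = 226.90°
Δθ = θ₂ − θ₁ = -63.1°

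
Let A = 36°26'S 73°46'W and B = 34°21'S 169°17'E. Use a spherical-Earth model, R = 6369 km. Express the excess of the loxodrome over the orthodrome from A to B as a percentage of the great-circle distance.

8.3%

Great circle: σ = 1.5367 rad → d_gc = Rσ = 9787.5 km
Rhumb: Δφ = +0.0364, Δλ = -2.0412, Δψ = +0.0446, q = Δφ/Δψ = 0.8151 → d_rh = R√(Δφ²+q²Δλ²) = 10599.2 km
Excess = (10599.2 − 9787.5) / 9787.5 = 811.7 / 9787.5 = 8.29% ≈ 8.3%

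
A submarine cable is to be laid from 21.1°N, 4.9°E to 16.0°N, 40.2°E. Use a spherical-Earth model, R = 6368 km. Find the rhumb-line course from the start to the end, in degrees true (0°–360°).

Δψ = ln[tan(π/4+φ₂/2)/tan(π/4+φ₁/2)] = -0.0939
Δλ = +0.6161 rad (taken the short way round)
course = atan2(Δλ, Δψ) = 98.67°

98.7°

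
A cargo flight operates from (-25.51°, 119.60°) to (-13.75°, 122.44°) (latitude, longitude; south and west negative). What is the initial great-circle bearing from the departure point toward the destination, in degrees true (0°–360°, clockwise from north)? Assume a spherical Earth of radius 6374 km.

13.3°

N = sin Δλ·cos φ₂ = +0.0481;  D = cos φ₁ sin φ₂ − sin φ₁ cos φ₂ cos Δλ = +0.2033
initial course = atan2(N, D) = 13.32°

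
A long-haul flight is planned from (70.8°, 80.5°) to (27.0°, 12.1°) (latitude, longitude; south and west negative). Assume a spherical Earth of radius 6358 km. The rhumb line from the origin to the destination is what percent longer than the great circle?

3.8%

Great circle: σ = 1.0044 rad → d_gc = Rσ = 6385.9 km
Rhumb: Δφ = -0.7645, Δλ = -1.1938, Δψ = -1.2873, q = Δφ/Δψ = 0.5938 → d_rh = R√(Δφ²+q²Δλ²) = 6628.7 km
Excess = (6628.7 − 6385.9) / 6385.9 = 242.8 / 6385.9 = 3.80% ≈ 3.8%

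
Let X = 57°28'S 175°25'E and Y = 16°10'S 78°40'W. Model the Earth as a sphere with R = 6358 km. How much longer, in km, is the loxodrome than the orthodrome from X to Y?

668 km

Great circle: cos σ = sin φ₁ sin φ₂ + cos φ₁ cos φ₂ cos Δλ,  σ = 1.4776 rad → d_gc = 9394.4 km
Rhumb line: Δψ = +0.9457, q = Δφ/Δψ = 0.7622, d_rh = R√(Δφ²+q²Δλ²) = 10062.4 km
Excess = 10062.4 − 9394.4 = 668.0 ≈ 668 km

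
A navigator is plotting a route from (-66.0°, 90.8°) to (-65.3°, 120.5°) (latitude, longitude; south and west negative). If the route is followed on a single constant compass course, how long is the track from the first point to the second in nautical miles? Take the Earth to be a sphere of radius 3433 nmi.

735 nmi

Rhumb course C = atan2(Δλ, Δψ) with Δψ = ln[tan(π/4+φ₂/2)/tan(π/4+φ₁/2)] = +0.0296, Δλ = +0.5184 → C = 86.73°
d = R·|Δφ| / |cos C| = 3433·0.01222 / 0.05707 = 735 nmi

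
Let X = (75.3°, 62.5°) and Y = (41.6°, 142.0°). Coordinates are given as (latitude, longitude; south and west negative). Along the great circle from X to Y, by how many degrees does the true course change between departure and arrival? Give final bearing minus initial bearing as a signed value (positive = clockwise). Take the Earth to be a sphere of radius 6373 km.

+73.0°

Initial bearing θ₁ = atan2(sin Δλ cos φ₂, cos φ₁ sin φ₂ − sin φ₁ cos φ₂ cos Δλ) = 87.15°
Final bearing θ₂ = (initial bearing from the destination back to the start) + 180° = 160.19°
Δθ = θ₂ − θ₁ = +73.0°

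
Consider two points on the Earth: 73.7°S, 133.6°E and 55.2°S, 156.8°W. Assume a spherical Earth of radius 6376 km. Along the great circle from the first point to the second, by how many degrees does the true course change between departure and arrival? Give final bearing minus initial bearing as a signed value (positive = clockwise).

At departure: θ₁ = atan2(sin Δλ cos φ₂, cos φ₁ sin φ₂ − sin φ₁ cos φ₂ cos Δλ) = 94.23°
At arrival: θ₂ = atan2(sin Δλ cos φ₁, −cos φ₂ sin φ₁ + sin φ₂ cos φ₁ cos Δλ) = 29.37°
Δθ = θ₂ − θ₁ = -64.9°

-64.9°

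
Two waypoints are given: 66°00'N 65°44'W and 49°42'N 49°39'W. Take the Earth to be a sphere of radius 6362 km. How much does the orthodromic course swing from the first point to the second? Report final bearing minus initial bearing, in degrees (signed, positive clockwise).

At departure: θ₁ = atan2(sin Δλ cos φ₂, cos φ₁ sin φ₂ − sin φ₁ cos φ₂ cos Δλ) = 145.17°
At arrival: θ₂ = atan2(sin Δλ cos φ₁, −cos φ₂ sin φ₁ + sin φ₂ cos φ₁ cos Δλ) = 158.95°
Δθ = θ₂ − θ₁ = +13.8°

+13.8°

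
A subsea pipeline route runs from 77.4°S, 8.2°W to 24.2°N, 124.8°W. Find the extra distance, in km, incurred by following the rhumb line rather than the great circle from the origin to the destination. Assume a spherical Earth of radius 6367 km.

1002 km

Great circle: cos σ = sin φ₁ sin φ₂ + cos φ₁ cos φ₂ cos Δλ,  σ = 2.0819 rad → d_gc = 13255.5 km
Rhumb line: Δψ = +2.6392, q = Δφ/Δψ = 0.6719, d_rh = R√(Δφ²+q²Δλ²) = 14257.1 km
Excess = 14257.1 − 13255.5 = 1001.6 ≈ 1002 km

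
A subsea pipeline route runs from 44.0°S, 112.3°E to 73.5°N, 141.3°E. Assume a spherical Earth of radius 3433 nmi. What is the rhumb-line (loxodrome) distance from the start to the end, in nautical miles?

Rhumb course C = atan2(Δλ, Δψ) with Δψ = ln[tan(π/4+φ₂/2)/tan(π/4+φ₁/2)] = +2.7880, Δλ = +0.5061 → C = 10.29°
d = R·|Δφ| / |cos C| = 3433·2.05076 / 0.98392 = 7155 nmi

7155 nmi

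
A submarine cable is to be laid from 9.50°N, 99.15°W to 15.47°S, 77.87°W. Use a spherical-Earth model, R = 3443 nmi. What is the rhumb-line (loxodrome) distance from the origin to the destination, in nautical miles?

1964 nmi

Rhumb course C = atan2(Δλ, Δψ) with Δψ = ln[tan(π/4+φ₂/2)/tan(π/4+φ₁/2)] = -0.4399, Δλ = +0.3714 → C = 139.83°
d = R·|Δφ| / |cos C| = 3443·0.43581 / 0.76410 = 1964 nmi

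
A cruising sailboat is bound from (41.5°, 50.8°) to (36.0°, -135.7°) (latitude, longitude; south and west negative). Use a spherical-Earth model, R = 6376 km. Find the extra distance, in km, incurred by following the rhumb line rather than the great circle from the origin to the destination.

Great circle: cos σ = sin φ₁ sin φ₂ + cos φ₁ cos φ₂ cos Δλ,  σ = 1.7850 rad → d_gc = 11381.0 km
Rhumb line: Δψ = -0.1232, q = Δφ/Δψ = 0.7792, d_rh = R√(Δφ²+q²Δλ²) = 15056.8 km
Excess = 15056.8 − 11381.0 = 3675.8 ≈ 3676 km

3676 km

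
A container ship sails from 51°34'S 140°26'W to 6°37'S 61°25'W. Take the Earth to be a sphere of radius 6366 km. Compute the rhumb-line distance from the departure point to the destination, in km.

8879 km

Δψ = ln[tan(π/4+φ₂/2)/tan(π/4+φ₁/2)] = +0.9382;  Δφ = +0.7845 rad,  Δλ = +1.3791 rad
q = Δφ/Δψ = 0.8362
d = R·√(Δφ² + q²Δλ²) = 6366·1.39477 = 8879 km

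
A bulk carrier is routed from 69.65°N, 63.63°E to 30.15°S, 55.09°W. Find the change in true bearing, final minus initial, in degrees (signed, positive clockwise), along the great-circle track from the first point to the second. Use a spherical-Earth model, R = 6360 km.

-83.1°

At departure: θ₁ = atan2(sin Δλ cos φ₂, cos φ₁ sin φ₂ − sin φ₁ cos φ₂ cos Δλ) = 285.82°
At arrival: θ₂ = atan2(sin Δλ cos φ₁, −cos φ₂ sin φ₁ + sin φ₂ cos φ₁ cos Δλ) = 202.76°
Δθ = θ₂ − θ₁ = -83.1°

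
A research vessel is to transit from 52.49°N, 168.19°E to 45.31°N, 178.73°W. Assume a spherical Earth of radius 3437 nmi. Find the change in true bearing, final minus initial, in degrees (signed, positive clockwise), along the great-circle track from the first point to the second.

+9.9°

Initial bearing θ₁ = atan2(sin Δλ cos φ₂, cos φ₁ sin φ₂ − sin φ₁ cos φ₂ cos Δλ) = 124.77°
Final bearing θ₂ = (initial bearing from the destination back to the start) + 180° = 134.67°
Δθ = θ₂ − θ₁ = +9.9°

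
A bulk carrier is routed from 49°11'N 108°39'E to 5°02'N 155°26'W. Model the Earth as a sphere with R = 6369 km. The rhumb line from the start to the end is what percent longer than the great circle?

3.5%

Great circle: σ = 1.5715 rad → d_gc = Rσ = 10009.0 km
Rhumb: Δφ = -0.7706, Δλ = +1.6741, Δψ = -0.9007, q = Δφ/Δψ = 0.8555 → d_rh = R√(Δφ²+q²Δλ²) = 10357.8 km
Excess = (10357.8 − 10009.0) / 10009.0 = 348.8 / 10009.0 = 3.48% ≈ 3.5%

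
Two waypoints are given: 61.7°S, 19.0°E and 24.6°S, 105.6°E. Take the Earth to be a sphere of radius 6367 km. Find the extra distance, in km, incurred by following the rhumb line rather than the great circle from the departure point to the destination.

402 km

Great circle: cos σ = sin φ₁ sin φ₂ + cos φ₁ cos φ₂ cos Δλ,  σ = 1.1679 rad → d_gc = 7436.0 km
Rhumb line: Δψ = +0.9347, q = Δφ/Δψ = 0.6928, d_rh = R√(Δφ²+q²Δλ²) = 7838.4 km
Excess = 7838.4 − 7436.0 = 402.4 ≈ 402 km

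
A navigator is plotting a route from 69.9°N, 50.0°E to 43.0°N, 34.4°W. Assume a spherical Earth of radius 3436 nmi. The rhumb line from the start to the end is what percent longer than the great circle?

7.0%

Great circle: σ = 0.8433 rad → d_gc = Rσ = 2897.6 nmi
Rhumb: Δφ = -0.4695, Δλ = -1.4731, Δψ = -0.8975, q = Δφ/Δψ = 0.5231 → d_rh = R√(Δφ²+q²Δλ²) = 3100.5 nmi
Excess = (3100.5 − 2897.6) / 2897.6 = 202.9 / 2897.6 = 7.00% ≈ 7.0%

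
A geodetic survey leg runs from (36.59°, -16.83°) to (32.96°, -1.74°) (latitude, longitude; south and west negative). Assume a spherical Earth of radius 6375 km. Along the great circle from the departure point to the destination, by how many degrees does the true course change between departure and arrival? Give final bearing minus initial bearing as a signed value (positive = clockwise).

At departure: θ₁ = atan2(sin Δλ cos φ₂, cos φ₁ sin φ₂ − sin φ₁ cos φ₂ cos Δλ) = 101.91°
At arrival: θ₂ = atan2(sin Δλ cos φ₁, −cos φ₂ sin φ₁ + sin φ₂ cos φ₁ cos Δλ) = 110.55°
Δθ = θ₂ − θ₁ = +8.6°

+8.6°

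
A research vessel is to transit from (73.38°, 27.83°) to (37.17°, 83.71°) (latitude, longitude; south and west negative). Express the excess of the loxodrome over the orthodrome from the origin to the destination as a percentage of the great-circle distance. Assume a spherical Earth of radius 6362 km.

Great circle: σ = 0.7859 rad → d_gc = Rσ = 4999.6 km
Rhumb: Δφ = -0.6320, Δλ = +0.9753, Δψ = -1.2240, q = Δφ/Δψ = 0.5163 → d_rh = R√(Δφ²+q²Δλ²) = 5140.9 km
Excess = (5140.9 − 4999.6) / 4999.6 = 141.3 / 4999.6 = 2.83% ≈ 2.8%

2.8%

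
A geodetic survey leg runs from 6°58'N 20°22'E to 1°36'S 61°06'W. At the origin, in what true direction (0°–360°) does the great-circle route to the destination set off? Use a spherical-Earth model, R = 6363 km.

267.4°

θ = atan2( sin Δλ·cos φ₂ ,  cos φ₁ sin φ₂ − sin φ₁ cos φ₂ cos Δλ )
  = atan2(-0.9885, -0.0457) = 267.35°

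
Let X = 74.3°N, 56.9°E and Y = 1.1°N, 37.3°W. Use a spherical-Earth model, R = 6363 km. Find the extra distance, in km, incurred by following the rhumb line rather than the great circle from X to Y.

602 km

Great circle: cos σ = sin φ₁ sin φ₂ + cos φ₁ cos φ₂ cos Δλ,  σ = 1.5721 rad → d_gc = 10003.5 km
Rhumb line: Δψ = -1.9622, q = Δφ/Δψ = 0.6511, d_rh = R√(Δφ²+q²Δλ²) = 10605.6 km
Excess = 10605.6 − 10003.5 = 602.1 ≈ 602 km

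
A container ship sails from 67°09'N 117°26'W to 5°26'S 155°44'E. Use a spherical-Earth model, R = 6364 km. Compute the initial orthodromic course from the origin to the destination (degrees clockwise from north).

N = sin Δλ·cos φ₂ = -0.9940;  D = cos φ₁ sin φ₂ − sin φ₁ cos φ₂ cos Δλ = -0.0874
initial course = atan2(N, D) = 264.97°

265.0°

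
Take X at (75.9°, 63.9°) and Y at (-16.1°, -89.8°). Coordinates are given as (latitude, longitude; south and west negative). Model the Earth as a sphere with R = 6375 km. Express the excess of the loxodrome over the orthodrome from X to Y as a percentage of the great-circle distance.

17.0%

Great circle: σ = 2.0701 rad → d_gc = Rσ = 13196.7 km
Rhumb: Δφ = -1.6057, Δλ = -2.6826, Δψ = -2.3749, q = Δφ/Δψ = 0.6761 → d_rh = R√(Δφ²+q²Δλ²) = 15442.6 km
Excess = (15442.6 − 13196.7) / 13196.7 = 2245.9 / 13196.7 = 17.02% ≈ 17.0%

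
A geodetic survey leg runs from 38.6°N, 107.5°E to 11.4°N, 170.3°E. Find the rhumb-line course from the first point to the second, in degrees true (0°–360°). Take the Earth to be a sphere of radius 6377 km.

Meridional parts: M(φ₁)=+0.7313, M(φ₂)=+0.2003 → ΔM = -0.5310;  Δλ = +1.0961 rad
tan C = Δλ / ΔM = -2.0640 → C = 115.85°

115.8°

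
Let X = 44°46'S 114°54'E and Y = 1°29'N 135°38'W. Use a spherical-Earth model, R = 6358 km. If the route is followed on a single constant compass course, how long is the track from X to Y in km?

12027 km

Δψ = ln[tan(π/4+φ₂/2)/tan(π/4+φ₁/2)] = +0.9015;  Δφ = +0.8072 rad,  Δλ = +1.9106 rad
q = Δφ/Δψ = 0.8954
d = R·√(Δφ² + q²Δλ²) = 6358·1.89158 = 12027 km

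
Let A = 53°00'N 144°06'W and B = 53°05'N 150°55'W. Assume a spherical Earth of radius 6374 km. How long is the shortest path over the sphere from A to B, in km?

456 km

Haversine: a = sin²(Δφ/2)+cos φ₁ cos φ₂ sin²(Δλ/2) = 0.00128;  σ = 2·atan2(√a,√(1−a))
σ = 4.098° → d = Rσ = 6374·0.07152 = 456 km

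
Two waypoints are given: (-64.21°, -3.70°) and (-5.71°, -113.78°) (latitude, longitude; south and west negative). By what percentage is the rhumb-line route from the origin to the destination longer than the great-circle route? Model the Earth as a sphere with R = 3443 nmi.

7.7%

Great circle: σ = 1.6299 rad → d_gc = Rσ = 5611.7 nmi
Rhumb: Δφ = +1.0210, Δλ = -1.9213, Δψ = +1.3745, q = Δφ/Δψ = 0.7428 → d_rh = R√(Δφ²+q²Δλ²) = 6041.8 nmi
Excess = (6041.8 − 5611.7) / 5611.7 = 430.1 / 5611.7 = 7.66% ≈ 7.7%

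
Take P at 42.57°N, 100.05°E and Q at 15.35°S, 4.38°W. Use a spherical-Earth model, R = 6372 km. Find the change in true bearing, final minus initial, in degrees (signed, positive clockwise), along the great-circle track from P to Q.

-38.3°

At departure: θ₁ = atan2(sin Δλ cos φ₂, cos φ₁ sin φ₂ − sin φ₁ cos φ₂ cos Δλ) = 268.01°
At arrival: θ₂ = atan2(sin Δλ cos φ₁, −cos φ₂ sin φ₁ + sin φ₂ cos φ₁ cos Δλ) = 229.75°
Δθ = θ₂ − θ₁ = -38.3°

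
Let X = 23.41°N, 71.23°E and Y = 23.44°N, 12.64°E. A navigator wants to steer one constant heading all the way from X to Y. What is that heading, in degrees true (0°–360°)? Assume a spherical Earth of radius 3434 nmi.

270.0°

Δψ = ln[tan(π/4+φ₂/2)/tan(π/4+φ₁/2)] = +0.0006
Δλ = -1.0226 rad (taken the short way round)
course = atan2(Δλ, Δψ) = 270.03°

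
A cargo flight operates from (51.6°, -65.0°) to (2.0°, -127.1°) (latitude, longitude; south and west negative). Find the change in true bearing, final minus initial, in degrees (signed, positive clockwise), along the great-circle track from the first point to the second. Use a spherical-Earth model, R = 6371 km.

-33.3°

Initial bearing θ₁ = atan2(sin Δλ cos φ₂, cos φ₁ sin φ₂ − sin φ₁ cos φ₂ cos Δλ) = 248.67°
Final bearing θ₂ = (initial bearing from the destination back to the start) + 180° = 215.38°
Δθ = θ₂ − θ₁ = -33.3°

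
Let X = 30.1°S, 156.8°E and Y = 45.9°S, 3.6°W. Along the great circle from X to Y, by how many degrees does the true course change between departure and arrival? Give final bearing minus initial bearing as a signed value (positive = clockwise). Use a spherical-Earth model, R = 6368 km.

Initial bearing θ₁ = atan2(sin Δλ cos φ₂, cos φ₁ sin φ₂ − sin φ₁ cos φ₂ cos Δλ) = 193.80°
Final bearing θ₂ = (initial bearing from the destination back to the start) + 180° = 342.74°
Δθ = θ₂ − θ₁ = +148.9°

+148.9°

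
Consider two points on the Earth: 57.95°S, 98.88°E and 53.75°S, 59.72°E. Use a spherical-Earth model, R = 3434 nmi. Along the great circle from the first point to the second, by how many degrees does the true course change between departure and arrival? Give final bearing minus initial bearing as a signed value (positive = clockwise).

Initial bearing θ₁ = atan2(sin Δλ cos φ₂, cos φ₁ sin φ₂ − sin φ₁ cos φ₂ cos Δλ) = 263.99°
Final bearing θ₂ = (initial bearing from the destination back to the start) + 180° = 296.81°
Δθ = θ₂ − θ₁ = +32.8°

+32.8°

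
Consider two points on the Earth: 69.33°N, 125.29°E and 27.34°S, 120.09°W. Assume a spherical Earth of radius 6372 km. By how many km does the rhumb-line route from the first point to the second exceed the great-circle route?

Great circle: cos σ = sin φ₁ sin φ₂ + cos φ₁ cos φ₂ cos Δλ,  σ = 2.1656 rad → d_gc = 13799.100 km
Rhumb line: Δψ = -2.1981, q = Δφ/Δψ = 0.7676, d_rh = R√(Δφ²+q²Δλ²) = 14536.597 km
Excess = 14536.597 − 13799.100 = 737.497 ≈ 737 km

737 km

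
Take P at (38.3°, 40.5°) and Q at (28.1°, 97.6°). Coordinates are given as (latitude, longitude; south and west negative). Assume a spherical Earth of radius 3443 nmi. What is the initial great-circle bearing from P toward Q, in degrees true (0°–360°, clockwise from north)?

N = sin Δλ·cos φ₂ = +0.7407;  D = cos φ₁ sin φ₂ − sin φ₁ cos φ₂ cos Δλ = +0.0727
initial course = atan2(N, D) = 84.40°

84.4°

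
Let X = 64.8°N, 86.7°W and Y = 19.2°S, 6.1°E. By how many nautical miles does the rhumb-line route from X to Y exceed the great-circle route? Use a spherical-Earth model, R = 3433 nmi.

Great circle: cos σ = sin φ₁ sin φ₂ + cos φ₁ cos φ₂ cos Δλ,  σ = 1.8936 rad → d_gc = 6500.7 nmi
Rhumb line: Δψ = -1.8398, q = Δφ/Δψ = 0.7969, d_rh = R√(Δφ²+q²Δλ²) = 6705.5 nmi
Excess = 6705.5 − 6500.7 = 204.8 ≈ 205 nmi

205 nmi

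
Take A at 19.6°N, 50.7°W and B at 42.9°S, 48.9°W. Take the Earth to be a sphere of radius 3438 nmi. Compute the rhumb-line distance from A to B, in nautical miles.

Rhumb course C = atan2(Δλ, Δψ) with Δψ = ln[tan(π/4+φ₂/2)/tan(π/4+φ₁/2)] = -1.1794, Δλ = +0.0314 → C = 178.47°
d = R·|Δφ| / |cos C| = 3438·1.09083 / 0.99965 = 3752 nmi

3752 nmi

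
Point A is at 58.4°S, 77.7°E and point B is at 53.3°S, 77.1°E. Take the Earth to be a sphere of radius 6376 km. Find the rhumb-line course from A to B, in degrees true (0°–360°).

356.2°

Δψ = ln[tan(π/4+φ₂/2)/tan(π/4+φ₁/2)] = +0.1588
Δλ = -0.0105 rad (taken the short way round)
course = atan2(Δλ, Δψ) = 356.23°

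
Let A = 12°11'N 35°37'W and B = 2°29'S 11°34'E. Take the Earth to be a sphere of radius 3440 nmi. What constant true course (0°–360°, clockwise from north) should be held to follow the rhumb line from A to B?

Δψ = ln[tan(π/4+φ₂/2)/tan(π/4+φ₁/2)] = -0.2576
Δλ = +0.8235 rad (taken the short way round)
course = atan2(Δλ, Δψ) = 107.37°

107.4°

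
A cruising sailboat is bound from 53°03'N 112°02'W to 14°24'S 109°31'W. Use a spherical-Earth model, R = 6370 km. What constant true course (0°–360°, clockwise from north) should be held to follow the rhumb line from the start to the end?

Δψ = ln[tan(π/4+φ₂/2)/tan(π/4+φ₁/2)] = -1.3503
Δλ = +0.0439 rad (taken the short way round)
course = atan2(Δλ, Δψ) = 178.14°

178.1°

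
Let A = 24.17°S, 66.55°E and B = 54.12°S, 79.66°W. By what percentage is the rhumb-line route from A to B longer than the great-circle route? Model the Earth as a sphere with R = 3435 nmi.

18.5%

Great circle: σ = 1.6837 rad → d_gc = Rσ = 5783.4 nmi
Rhumb: Δφ = -0.5227, Δλ = -2.5518, Δψ = -0.6928, q = Δφ/Δψ = 0.7545 → d_rh = R√(Δφ²+q²Δλ²) = 6853.1 nmi
Excess = (6853.1 − 5783.4) / 5783.4 = 1069.7 / 5783.4 = 18.50% ≈ 18.5%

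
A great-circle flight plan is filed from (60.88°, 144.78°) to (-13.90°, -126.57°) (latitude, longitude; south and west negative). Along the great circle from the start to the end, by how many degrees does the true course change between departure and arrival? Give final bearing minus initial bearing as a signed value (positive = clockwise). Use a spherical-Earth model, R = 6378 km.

+52.2°

Initial bearing θ₁ = atan2(sin Δλ cos φ₂, cos φ₁ sin φ₂ − sin φ₁ cos φ₂ cos Δλ) = 98.03°
Final bearing θ₂ = (initial bearing from the destination back to the start) + 180° = 150.24°
Δθ = θ₂ − θ₁ = +52.2°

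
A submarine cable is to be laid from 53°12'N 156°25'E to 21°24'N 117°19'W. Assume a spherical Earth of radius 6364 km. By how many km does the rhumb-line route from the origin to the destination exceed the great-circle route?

338 km

Great circle: cos σ = sin φ₁ sin φ₂ + cos φ₁ cos φ₂ cos Δλ,  σ = 1.2361 rad → d_gc = 7866.5 km
Rhumb line: Δψ = -0.7181, q = Δφ/Δψ = 0.7728, d_rh = R√(Δφ²+q²Δλ²) = 8204.5 km
Excess = 8204.5 − 7866.5 = 338.0 ≈ 338 km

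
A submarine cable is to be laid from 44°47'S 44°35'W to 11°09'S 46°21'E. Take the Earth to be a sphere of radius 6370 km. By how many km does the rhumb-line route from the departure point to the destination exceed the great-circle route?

Great circle: cos σ = sin φ₁ sin φ₂ + cos φ₁ cos φ₂ cos Δλ,  σ = 1.4456 rad → d_gc = 9208.4 km
Rhumb line: Δψ = +0.6802, q = Δφ/Δψ = 0.8630, d_rh = R√(Δφ²+q²Δλ²) = 9492.3 km
Excess = 9492.3 − 9208.4 = 283.9 ≈ 284 km

284 km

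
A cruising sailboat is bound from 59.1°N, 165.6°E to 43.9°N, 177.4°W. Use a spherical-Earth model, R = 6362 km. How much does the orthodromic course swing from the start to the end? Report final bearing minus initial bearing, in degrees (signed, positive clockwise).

+13.5°

At departure: θ₁ = atan2(sin Δλ cos φ₂, cos φ₁ sin φ₂ − sin φ₁ cos φ₂ cos Δλ) = 138.15°
At arrival: θ₂ = atan2(sin Δλ cos φ₁, −cos φ₂ sin φ₁ + sin φ₂ cos φ₁ cos Δλ) = 151.61°
Δθ = θ₂ − θ₁ = +13.5°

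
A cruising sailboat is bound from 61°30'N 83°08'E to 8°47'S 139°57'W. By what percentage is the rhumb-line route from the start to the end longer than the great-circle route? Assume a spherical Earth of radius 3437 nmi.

Great circle: σ = 2.0699 rad → d_gc = Rσ = 7114.1 nmi
Rhumb: Δφ = -1.2267, Δλ = +2.3896, Δψ = -1.5245, q = Δφ/Δψ = 0.8047 → d_rh = R√(Δφ²+q²Δλ²) = 7839.2 nmi
Excess = (7839.2 − 7114.1) / 7114.1 = 725.1 / 7114.1 = 10.19% ≈ 10.2%

10.2%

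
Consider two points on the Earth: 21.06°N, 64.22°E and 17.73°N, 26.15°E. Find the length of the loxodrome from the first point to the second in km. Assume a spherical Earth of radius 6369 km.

4008 km

Δψ = ln[tan(π/4+φ₂/2)/tan(π/4+φ₁/2)] = -0.0616;  Δφ = -0.0581 rad,  Δλ = -0.6644 rad
q = Δφ/Δψ = 0.9431
d = R·√(Δφ² + q²Δλ²) = 6369·0.62932 = 4008 km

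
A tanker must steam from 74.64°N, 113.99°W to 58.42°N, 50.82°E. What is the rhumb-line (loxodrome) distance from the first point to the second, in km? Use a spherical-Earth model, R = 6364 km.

7226 km

Rhumb course C = atan2(Δλ, Δψ) with Δψ = ln[tan(π/4+φ₂/2)/tan(π/4+φ₁/2)] = -0.7405, Δλ = +2.8765 → C = 104.44°
d = R·|Δφ| / |cos C| = 6364·0.28309 / 0.24931 = 7226 km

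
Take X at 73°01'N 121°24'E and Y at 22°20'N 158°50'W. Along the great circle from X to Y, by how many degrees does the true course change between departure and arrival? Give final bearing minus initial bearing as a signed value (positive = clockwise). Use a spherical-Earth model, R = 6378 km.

Initial bearing θ₁ = atan2(sin Δλ cos φ₂, cos φ₁ sin φ₂ − sin φ₁ cos φ₂ cos Δλ) = 92.90°
Final bearing θ₂ = (initial bearing from the destination back to the start) + 180° = 161.62°
Δθ = θ₂ − θ₁ = +68.7°

+68.7°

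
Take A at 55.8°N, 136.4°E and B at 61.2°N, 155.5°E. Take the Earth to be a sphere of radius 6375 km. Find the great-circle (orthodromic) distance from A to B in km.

cos σ = sin φ₁ sin φ₂ + cos φ₁ cos φ₂ cos Δλ
      = sin(55.80°)sin(61.20°) + cos(55.80°)cos(61.20°)cos(19.10°) = 0.9807
σ = 11.288° → d = Rσ = 6375·0.19702 = 1256 km

1256 km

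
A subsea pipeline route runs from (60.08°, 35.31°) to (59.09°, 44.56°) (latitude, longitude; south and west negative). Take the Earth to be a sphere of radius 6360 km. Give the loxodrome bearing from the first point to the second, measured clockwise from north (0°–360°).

Meridional parts: M(φ₁)=+1.3198, M(φ₂)=+1.2856 → ΔM = -0.0341;  Δλ = +0.1614 rad
tan C = Δλ / ΔM = -4.7298 → C = 101.94°

101.9°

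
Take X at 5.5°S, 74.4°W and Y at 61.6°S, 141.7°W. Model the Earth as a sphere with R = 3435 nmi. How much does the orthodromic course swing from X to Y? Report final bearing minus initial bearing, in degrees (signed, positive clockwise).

+45.3°

At departure: θ₁ = atan2(sin Δλ cos φ₂, cos φ₁ sin φ₂ − sin φ₁ cos φ₂ cos Δλ) = 207.09°
At arrival: θ₂ = atan2(sin Δλ cos φ₁, −cos φ₂ sin φ₁ + sin φ₂ cos φ₁ cos Δλ) = 252.34°
Δθ = θ₂ − θ₁ = +45.3°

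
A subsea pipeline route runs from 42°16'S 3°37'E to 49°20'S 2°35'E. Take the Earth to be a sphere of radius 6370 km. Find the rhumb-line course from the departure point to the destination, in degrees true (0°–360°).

Δψ = ln[tan(π/4+φ₂/2)/tan(π/4+φ₁/2)] = -0.1773
Δλ = -0.0180 rad (taken the short way round)
course = atan2(Δλ, Δψ) = 185.81°

185.8°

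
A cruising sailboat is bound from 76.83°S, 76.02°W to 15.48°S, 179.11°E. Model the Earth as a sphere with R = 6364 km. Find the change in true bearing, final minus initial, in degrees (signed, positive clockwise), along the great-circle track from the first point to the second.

At departure: θ₁ = atan2(sin Δλ cos φ₂, cos φ₁ sin φ₂ − sin φ₁ cos φ₂ cos Δλ) = 252.06°
At arrival: θ₂ = atan2(sin Δλ cos φ₁, −cos φ₂ sin φ₁ + sin φ₂ cos φ₁ cos Δλ) = 347.00°
Δθ = θ₂ − θ₁ = +94.9°

+94.9°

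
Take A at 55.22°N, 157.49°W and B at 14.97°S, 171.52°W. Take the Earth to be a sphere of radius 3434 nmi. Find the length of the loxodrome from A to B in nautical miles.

Δψ = ln[tan(π/4+φ₂/2)/tan(π/4+φ₁/2)] = -1.4252;  Δφ = -1.2250 rad,  Δλ = -0.2449 rad
q = Δφ/Δψ = 0.8595
d = R·√(Δφ² + q²Δλ²) = 3434·1.24300 = 4268 nmi

4268 nmi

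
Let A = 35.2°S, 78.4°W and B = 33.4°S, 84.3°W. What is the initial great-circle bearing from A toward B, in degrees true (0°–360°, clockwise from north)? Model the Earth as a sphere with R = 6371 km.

288.6°

θ = atan2( sin Δλ·cos φ₂ ,  cos φ₁ sin φ₂ − sin φ₁ cos φ₂ cos Δλ )
  = atan2(-0.0858, +0.0289) = 288.59°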